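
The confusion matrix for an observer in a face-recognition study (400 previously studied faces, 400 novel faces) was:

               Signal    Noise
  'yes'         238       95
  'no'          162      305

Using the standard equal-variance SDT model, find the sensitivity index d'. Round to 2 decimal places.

H = 238/400 = 0.5950
FA = 95/400 = 0.2375
z(0.5950) = 0.2404, z(0.2375) = -0.7144
d' = z(H) − z(FA) = 0.2404 − (-0.7144) = 0.9548

d' = 0.95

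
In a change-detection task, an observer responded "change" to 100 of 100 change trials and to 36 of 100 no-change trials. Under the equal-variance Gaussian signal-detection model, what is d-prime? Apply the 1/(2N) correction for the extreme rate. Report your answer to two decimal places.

d-prime = 2.93

The hit rate is 100/100 = 1, so apply the 1/(2N) correction: H → 1 − 1/(2·100) = 0.99500.
z(H) = z(0.99500) = 2.576
z(FA) = z(0.36000) = -0.358
d' = 2.576 − (-0.358) = 2.934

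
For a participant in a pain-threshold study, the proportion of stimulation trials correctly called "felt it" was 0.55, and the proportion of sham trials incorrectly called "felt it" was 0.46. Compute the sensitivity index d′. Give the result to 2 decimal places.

d′ = 0.23

z(H) = 0.1257
z(FA) = -0.1004
d' = z(H) − z(FA) = 0.1257 − (-0.1004) = 0.2261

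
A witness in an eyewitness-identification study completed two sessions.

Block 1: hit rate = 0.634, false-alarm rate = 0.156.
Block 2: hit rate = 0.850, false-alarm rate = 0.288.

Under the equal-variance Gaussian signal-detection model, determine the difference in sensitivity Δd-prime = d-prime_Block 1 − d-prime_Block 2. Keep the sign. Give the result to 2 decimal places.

Block 1: z(0.634) = 0.342, z(0.156) = -1.011, d' = 1.353
Block 2: z(0.850) = 1.036, z(0.288) = -0.559, d' = 1.595
Δd' = d'_Block 1 − d'_Block 2 = 1.353 − 1.595 = -0.242
Block 2 has the higher sensitivity.

Δd-prime = -0.24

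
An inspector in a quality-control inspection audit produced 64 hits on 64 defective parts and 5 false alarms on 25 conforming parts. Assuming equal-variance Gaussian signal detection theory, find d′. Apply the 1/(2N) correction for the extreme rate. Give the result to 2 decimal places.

The hit rate is 64/64 = 1, so apply the 1/(2N) correction: H → 1 − 1/(2·64) = 0.99219.
z(H) = z(0.99219) = 2.418
z(FA) = z(0.20000) = -0.842
d' = 2.418 − (-0.842) = 3.260

d′ = 3.26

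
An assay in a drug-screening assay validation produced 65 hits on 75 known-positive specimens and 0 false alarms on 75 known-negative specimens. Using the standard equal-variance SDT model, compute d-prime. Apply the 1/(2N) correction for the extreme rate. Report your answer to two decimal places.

The false-alarm rate is 0/75 = 0, so apply the 1/(2N) correction: FA → 1/(2·75) = 0.00667.
z(H) = z(0.86667) = 1.111
z(FA) = z(0.00667) = -2.475
d' = 1.111 − (-2.475) = 3.586

d-prime = 3.59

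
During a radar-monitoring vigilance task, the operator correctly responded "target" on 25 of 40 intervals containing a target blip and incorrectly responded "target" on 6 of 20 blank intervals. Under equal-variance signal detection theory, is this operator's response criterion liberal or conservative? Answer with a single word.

conservative

z(H) = 0.319, z(FA) = -0.524
c = −½·(z(H) + z(FA)) = 0.1025
c > 0 → conservative criterion (biased toward responding “no”).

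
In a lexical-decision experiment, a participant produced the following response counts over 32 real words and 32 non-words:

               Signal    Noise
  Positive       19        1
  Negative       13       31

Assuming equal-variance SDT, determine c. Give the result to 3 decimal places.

c = 0.813

H = 19/32 = 0.5938
FA = 1/32 = 0.0312
z(H) = z(0.5938) = 0.2373
z(FA) = z(0.0312) = -1.8634
c = −½·[z(H) + z(FA)] = −0.5 × (0.2373 + (-1.8634)) = 0.81305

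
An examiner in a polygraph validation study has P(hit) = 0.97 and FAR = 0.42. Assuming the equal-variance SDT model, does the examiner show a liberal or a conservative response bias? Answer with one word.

liberal

z(H) = 1.881, z(FA) = -0.202
c = −½·(z(H) + z(FA)) = -0.8395
c < 0 → liberal criterion (biased toward responding “yes”).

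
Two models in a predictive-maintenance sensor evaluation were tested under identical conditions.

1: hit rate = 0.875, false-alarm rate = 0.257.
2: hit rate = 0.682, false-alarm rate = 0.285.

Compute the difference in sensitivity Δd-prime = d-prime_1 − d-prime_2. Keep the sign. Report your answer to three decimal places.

Δd-prime = 0.762

1: z(0.875) = 1.1503, z(0.257) = -0.6526, d' = 1.8029
2: z(0.682) = 0.4733, z(0.285) = -0.5681, d' = 1.0414
Δd' = d'_1 − d'_2 = 1.8029 − 1.0414 = 0.7615
1 has the higher sensitivity.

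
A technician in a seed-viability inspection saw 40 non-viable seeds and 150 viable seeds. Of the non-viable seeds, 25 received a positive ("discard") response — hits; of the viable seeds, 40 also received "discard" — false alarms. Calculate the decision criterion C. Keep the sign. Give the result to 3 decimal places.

C = 0.152

H = 25/40 = 0.6250
FA = 40/150 = 0.2667
z(H) = 0.3186
z(FA) = -0.6228
c = −½·[z(H) + z(FA)] = −0.5 × (0.3186 + (-0.6228)) = 0.1521
c > 0: the technician has a conservative response bias.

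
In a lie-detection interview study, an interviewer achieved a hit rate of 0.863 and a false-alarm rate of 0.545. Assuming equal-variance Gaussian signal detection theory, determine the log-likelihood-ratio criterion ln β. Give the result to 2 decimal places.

ln β = -0.59

z(H) = z(0.863) = 1.094
z(FA) = z(0.545) = 0.113
ln β = −½·[z(H)² − z(FA)²] = −0.5 × (1.197 − 0.013) = -0.592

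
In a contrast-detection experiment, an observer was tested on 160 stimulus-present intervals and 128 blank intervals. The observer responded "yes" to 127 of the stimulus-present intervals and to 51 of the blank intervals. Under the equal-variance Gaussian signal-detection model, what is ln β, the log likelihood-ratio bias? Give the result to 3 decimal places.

H = 127/160 = 0.7937
FA = 51/128 = 0.3984
Φ⁻¹(H) = Φ⁻¹(0.7937) = 0.8193
Φ⁻¹(FA) = Φ⁻¹(0.3984) = -0.2575
ln β = −½·[z(H)² − z(FA)²] = −0.5 × (0.6713 − 0.0663) = -0.3025

ln β = -0.303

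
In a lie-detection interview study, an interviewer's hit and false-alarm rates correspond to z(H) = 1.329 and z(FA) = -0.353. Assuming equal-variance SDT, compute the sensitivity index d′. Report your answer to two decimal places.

d' = z(H) − z(FA) = 1.329 − (-0.353) = 1.682

d′ = 1.68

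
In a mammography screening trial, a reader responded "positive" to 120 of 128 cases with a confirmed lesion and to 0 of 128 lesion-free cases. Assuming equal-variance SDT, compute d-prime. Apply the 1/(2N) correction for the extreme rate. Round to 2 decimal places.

The false-alarm rate is 0/128 = 0, so apply the 1/(2N) correction: FA → 1/(2·128) = 0.00391.
z(H) = z(0.93750) = 1.534
z(FA) = z(0.00391) = -2.660
d' = 1.534 − (-2.660) = 4.194

d-prime = 4.19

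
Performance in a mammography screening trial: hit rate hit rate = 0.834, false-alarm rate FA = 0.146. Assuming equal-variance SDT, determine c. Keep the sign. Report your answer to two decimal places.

c = 0.04

Φ⁻¹(H) = 0.970
Φ⁻¹(FA) = -1.054
c = −½·[z(H) + z(FA)] = −0.5 × (0.970 + (-1.054)) = 0.042
c > 0: the reader has a conservative response bias.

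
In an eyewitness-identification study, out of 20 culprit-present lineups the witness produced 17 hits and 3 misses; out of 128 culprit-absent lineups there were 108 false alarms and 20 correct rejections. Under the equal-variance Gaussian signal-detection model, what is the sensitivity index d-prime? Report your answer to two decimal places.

d-prime = 0.03

H = 17/20 = 0.8500
FA = 108/128 = 0.8438
z(H) = 1.0364
z(FA) = 1.0102
d' = z(H) − z(FA) = 1.0364 − 1.0102 = 0.0262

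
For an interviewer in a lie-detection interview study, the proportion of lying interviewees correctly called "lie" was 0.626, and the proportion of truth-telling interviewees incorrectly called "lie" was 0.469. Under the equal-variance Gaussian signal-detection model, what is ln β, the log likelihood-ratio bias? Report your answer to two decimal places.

ln β = -0.05

z(H) = z(0.626) = 0.321
z(FA) = z(0.469) = -0.078
ln β = −½·[z(H)² − z(FA)²] = −0.5 × (0.103 − 0.006) = -0.0485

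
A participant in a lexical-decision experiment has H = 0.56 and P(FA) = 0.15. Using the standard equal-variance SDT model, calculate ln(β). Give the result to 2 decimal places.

ln β = 0.53

Φ⁻¹(H) = Φ⁻¹(0.56) = 0.151
Φ⁻¹(FA) = Φ⁻¹(0.15) = -1.036
ln β = −½·[z(H)² − z(FA)²] = −0.5 × (0.023 − 1.073) = 0.525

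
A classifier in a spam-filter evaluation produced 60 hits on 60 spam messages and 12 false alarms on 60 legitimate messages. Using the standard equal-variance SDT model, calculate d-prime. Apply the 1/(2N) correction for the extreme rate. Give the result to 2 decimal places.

d-prime = 3.24

The hit rate is 60/60 = 1, so apply the 1/(2N) correction: H → 1 − 1/(2·60) = 0.99167.
z(H) = z(0.99167) = 2.394
z(FA) = z(0.20000) = -0.842
d' = 2.394 − (-0.842) = 3.236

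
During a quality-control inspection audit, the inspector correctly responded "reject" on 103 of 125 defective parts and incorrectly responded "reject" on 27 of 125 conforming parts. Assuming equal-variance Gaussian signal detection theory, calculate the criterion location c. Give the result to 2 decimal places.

c = -0.07

H = 103/125 = 0.8240
FA = 27/125 = 0.2160
Φ⁻¹(H) = 0.9307
Φ⁻¹(FA) = -0.7858
c = −½·[z(H) + z(FA)] = −0.5 × (0.9307 + (-0.7858)) = -0.07245
c < 0: the inspector has a liberal response bias.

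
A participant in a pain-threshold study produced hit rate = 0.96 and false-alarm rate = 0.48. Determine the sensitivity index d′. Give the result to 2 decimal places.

z(0.96) = 1.7507, z(0.48) = -0.0502
d' = z(H) − z(FA) = 1.7507 − (-0.0502) = 1.8009

d′ = 1.80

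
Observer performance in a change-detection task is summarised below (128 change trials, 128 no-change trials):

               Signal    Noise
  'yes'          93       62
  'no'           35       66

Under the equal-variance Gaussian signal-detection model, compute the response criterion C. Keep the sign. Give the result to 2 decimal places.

C = -0.28

H = 93/128 = 0.7266
FA = 62/128 = 0.4844
Φ⁻¹(H) = Φ⁻¹(0.7266) = 0.6026
Φ⁻¹(FA) = Φ⁻¹(0.4844) = -0.0391
c = −½·[z(H) + z(FA)] = −0.5 × (0.6026 + (-0.0391)) = -0.28175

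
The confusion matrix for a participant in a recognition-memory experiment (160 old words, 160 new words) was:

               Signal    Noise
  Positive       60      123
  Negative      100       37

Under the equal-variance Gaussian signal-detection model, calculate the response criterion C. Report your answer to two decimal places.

H = 60/160 = 0.3750
FA = 123/160 = 0.7688
z(H) = z(0.3750) = -0.3186
z(FA) = z(0.7688) = 0.7349
c = −½·[z(H) + z(FA)] = −0.5 × (-0.3186 + 0.7349) = -0.20815
c < 0: the participant has a liberal response bias.

C = -0.21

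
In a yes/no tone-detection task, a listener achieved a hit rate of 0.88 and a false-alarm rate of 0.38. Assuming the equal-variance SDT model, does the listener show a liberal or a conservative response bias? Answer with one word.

z(H) = 1.175, z(FA) = -0.305
c = −½·(z(H) + z(FA)) = -0.435
c < 0 → liberal criterion (biased toward responding “yes”).

liberal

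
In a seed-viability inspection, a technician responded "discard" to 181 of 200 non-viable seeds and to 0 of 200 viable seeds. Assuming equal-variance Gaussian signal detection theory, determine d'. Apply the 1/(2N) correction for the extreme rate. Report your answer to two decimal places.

The false-alarm rate is 0/200 = 0, so apply the 1/(2N) correction: FA → 1/(2·200) = 0.00250.
z(H) = z(0.90500) = 1.311
z(FA) = z(0.00250) = -2.807
d' = 1.311 − (-2.807) = 4.118

d' = 4.12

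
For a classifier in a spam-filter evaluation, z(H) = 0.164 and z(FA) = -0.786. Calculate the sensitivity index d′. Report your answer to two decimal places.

d′ = 0.95

d' = z(H) − z(FA) = 0.164 − (-0.786) = 0.950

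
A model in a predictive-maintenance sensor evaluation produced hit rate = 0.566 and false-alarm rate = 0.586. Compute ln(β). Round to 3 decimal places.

ln β = 0.010

z(0.566) = 0.1662, z(0.586) = 0.2173
ln β = −½·[z(H)² − z(FA)²] = −0.5 × (0.0276 − 0.0472) = 0.0098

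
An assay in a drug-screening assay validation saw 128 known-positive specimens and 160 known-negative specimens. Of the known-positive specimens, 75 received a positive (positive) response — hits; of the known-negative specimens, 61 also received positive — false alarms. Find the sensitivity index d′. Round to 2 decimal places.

H = 75/128 = 0.5859
FA = 61/160 = 0.3812
z(H) = z(0.5859) = 0.2170
z(FA) = z(0.3812) = -0.3023
d' = z(H) − z(FA) = 0.2170 − (-0.3023) = 0.5193

d′ = 0.52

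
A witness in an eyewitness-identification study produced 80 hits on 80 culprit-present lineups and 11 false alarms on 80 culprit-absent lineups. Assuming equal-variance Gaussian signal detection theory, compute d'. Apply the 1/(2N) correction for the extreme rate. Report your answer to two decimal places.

The hit rate is 80/80 = 1, so apply the 1/(2N) correction: H → 1 − 1/(2·80) = 0.99375.
z(H) = z(0.99375) = 2.498
z(FA) = z(0.13750) = -1.092
d' = 2.498 − (-1.092) = 3.590

d' = 3.59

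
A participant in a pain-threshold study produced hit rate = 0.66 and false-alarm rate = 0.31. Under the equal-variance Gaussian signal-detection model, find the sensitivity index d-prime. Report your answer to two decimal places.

d-prime = 0.91

Φ⁻¹(0.66) = 0.4125, Φ⁻¹(0.31) = -0.4959
d' = z(H) − z(FA) = 0.4125 − (-0.4959) = 0.9084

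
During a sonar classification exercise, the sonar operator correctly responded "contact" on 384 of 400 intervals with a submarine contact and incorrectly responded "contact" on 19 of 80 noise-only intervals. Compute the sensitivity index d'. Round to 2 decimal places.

H = 384/400 = 0.9600
FA = 19/80 = 0.2375
z(0.9600) = 1.7507, z(0.2375) = -0.7144
d' = z(H) − z(FA) = 1.7507 − (-0.7144) = 2.4651

d' = 2.47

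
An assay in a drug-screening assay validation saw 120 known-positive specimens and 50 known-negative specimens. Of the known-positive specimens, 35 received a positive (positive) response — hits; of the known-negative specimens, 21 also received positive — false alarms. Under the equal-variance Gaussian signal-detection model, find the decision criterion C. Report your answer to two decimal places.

H = 35/120 = 0.2917
FA = 21/50 = 0.4200
z(H) = z(0.2917) = -0.5484
z(FA) = z(0.4200) = -0.2019
c = −½·[z(H) + z(FA)] = −0.5 × (-0.5484 + (-0.2019)) = 0.37515
c > 0: the assay has a conservative response bias.

C = 0.38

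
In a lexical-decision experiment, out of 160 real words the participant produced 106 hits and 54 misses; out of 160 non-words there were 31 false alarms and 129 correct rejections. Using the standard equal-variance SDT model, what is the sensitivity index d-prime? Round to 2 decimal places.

d-prime = 1.28

H = 106/160 = 0.6625
FA = 31/160 = 0.1938
z(H) = z(0.6625) = 0.4193
z(FA) = z(0.1938) = -0.8640
d' = z(H) − z(FA) = 0.4193 − (-0.8640) = 1.2833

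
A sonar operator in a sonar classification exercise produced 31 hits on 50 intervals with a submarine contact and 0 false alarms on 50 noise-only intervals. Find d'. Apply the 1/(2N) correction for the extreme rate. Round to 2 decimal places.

d' = 2.63

The false-alarm rate is 0/50 = 0, so apply the 1/(2N) correction: FA → 1/(2·50) = 0.01000.
z(H) = z(0.62000) = 0.305
z(FA) = z(0.01000) = -2.326
d' = 0.305 − (-2.326) = 2.631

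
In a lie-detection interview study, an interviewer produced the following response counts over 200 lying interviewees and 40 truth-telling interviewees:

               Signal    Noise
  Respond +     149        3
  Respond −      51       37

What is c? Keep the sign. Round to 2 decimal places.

c = 0.39

H = 149/200 = 0.7450
FA = 3/40 = 0.0750
z(H) = z(0.7450) = 0.659
z(FA) = z(0.0750) = -1.440
c = −½·[z(H) + z(FA)] = −0.5 × (0.659 + (-1.440)) = 0.3905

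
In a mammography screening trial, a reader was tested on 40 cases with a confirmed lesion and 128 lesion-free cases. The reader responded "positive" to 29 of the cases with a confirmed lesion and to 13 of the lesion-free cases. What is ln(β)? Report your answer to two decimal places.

ln β = 0.63

H = 29/40 = 0.7250
FA = 13/128 = 0.1016
z(H) = z(0.7250) = 0.598
z(FA) = z(0.1016) = -1.272
ln β = −½·[z(H)² − z(FA)²] = −0.5 × (0.358 − 1.618) = 0.630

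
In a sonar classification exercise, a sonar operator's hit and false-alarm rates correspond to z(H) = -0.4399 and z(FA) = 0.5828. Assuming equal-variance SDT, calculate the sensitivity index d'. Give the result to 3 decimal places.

d' = z(H) − z(FA) = -0.4399 − 0.5828 = -1.0227

d' = -1.023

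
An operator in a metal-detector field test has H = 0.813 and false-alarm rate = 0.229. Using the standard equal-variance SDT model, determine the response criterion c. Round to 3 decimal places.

Φ⁻¹(H) = Φ⁻¹(0.813) = 0.8890
Φ⁻¹(FA) = Φ⁻¹(0.229) = -0.7421
c = −½·[z(H) + z(FA)] = −0.5 × (0.8890 + (-0.7421)) = -0.07345

c = -0.073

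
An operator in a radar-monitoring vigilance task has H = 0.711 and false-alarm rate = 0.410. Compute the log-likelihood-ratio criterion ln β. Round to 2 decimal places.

ln β = -0.13

Φ⁻¹(H) = Φ⁻¹(0.711) = 0.556
Φ⁻¹(FA) = Φ⁻¹(0.410) = -0.228
ln β = −½·[z(H)² − z(FA)²] = −0.5 × (0.309 − 0.052) = -0.1285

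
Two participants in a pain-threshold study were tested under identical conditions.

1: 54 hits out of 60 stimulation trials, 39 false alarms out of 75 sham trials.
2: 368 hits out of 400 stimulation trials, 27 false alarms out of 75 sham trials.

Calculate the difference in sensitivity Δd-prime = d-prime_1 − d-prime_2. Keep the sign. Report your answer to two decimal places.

Δd-prime = -0.53

1: z(0.9000) = 1.282, z(0.5200) = 0.050, d' = 1.232
2: z(0.9200) = 1.405, z(0.3600) = -0.358, d' = 1.763
Δd' = d'_1 − d'_2 = 1.232 − 1.763 = -0.531
2 has the higher sensitivity.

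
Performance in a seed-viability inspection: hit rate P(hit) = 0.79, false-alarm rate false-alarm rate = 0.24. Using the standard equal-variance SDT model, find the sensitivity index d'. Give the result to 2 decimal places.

d' = 1.51

Φ⁻¹(H) = 0.8064
Φ⁻¹(FA) = -0.7063
d' = z(H) − z(FA) = 0.8064 − (-0.7063) = 1.5127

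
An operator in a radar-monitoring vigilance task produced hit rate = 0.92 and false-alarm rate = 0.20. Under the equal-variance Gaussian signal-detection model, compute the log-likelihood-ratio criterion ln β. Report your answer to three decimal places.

ln β = -0.633

Φ⁻¹(H) = Φ⁻¹(0.92) = 1.4051
Φ⁻¹(FA) = Φ⁻¹(0.20) = -0.8416
ln β = −½·[z(H)² − z(FA)²] = −0.5 × (1.9743 − 0.7083) = -0.6330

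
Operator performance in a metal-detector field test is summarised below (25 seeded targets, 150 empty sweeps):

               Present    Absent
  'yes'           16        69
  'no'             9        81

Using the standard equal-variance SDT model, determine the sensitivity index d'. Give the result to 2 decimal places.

H = 16/25 = 0.6400
FA = 69/150 = 0.4600
z(H) = 0.358
z(FA) = -0.100
d' = z(H) − z(FA) = 0.358 − (-0.100) = 0.458

d' = 0.46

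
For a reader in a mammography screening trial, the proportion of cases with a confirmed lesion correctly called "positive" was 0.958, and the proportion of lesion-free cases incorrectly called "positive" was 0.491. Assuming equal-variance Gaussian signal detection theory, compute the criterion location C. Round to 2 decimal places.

C = -0.85

z(H) = 1.7279
z(FA) = -0.0226
c = −½·[z(H) + z(FA)] = −0.5 × (1.7279 + (-0.0226)) = -0.85265
c < 0: the reader has a liberal response bias.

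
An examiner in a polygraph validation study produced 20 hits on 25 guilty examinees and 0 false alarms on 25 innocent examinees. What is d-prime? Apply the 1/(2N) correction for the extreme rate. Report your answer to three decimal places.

d-prime = 2.895

The false-alarm rate is 0/25 = 0, so apply the 1/(2N) correction: FA → 1/(2·25) = 0.02000.
z(H) = z(0.80000) = 0.8416
z(FA) = z(0.02000) = -2.0537
d' = 0.8416 − (-2.0537) = 2.8953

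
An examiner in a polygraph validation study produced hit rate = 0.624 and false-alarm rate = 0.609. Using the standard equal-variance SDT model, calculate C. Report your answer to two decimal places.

Φ⁻¹(H) = 0.316
Φ⁻¹(FA) = 0.277
c = −½·[z(H) + z(FA)] = −0.5 × (0.316 + 0.277) = -0.2965
c < 0: the examiner has a liberal response bias.

C = -0.30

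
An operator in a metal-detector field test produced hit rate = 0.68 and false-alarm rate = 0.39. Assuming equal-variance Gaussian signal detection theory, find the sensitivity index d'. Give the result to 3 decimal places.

Φ⁻¹(H) = 0.4677
Φ⁻¹(FA) = -0.2793
d' = z(H) − z(FA) = 0.4677 − (-0.2793) = 0.7470

d' = 0.747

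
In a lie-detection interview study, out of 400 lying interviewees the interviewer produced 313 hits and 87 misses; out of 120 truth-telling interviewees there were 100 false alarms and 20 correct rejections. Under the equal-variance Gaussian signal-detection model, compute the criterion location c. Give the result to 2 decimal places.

c = -0.87

H = 313/400 = 0.7825
FA = 100/120 = 0.8333
z(H) = z(0.7825) = 0.781
z(FA) = z(0.8333) = 0.967
c = −½·[z(H) + z(FA)] = −0.5 × (0.781 + 0.967) = -0.874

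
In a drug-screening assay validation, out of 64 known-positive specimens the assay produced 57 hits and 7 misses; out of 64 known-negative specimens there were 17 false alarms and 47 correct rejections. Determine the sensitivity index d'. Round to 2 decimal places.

d' = 1.86

H = 57/64 = 0.8906
FA = 17/64 = 0.2656
z(H) = 1.2297
z(FA) = -0.6262
d' = z(H) − z(FA) = 1.2297 − (-0.6262) = 1.8559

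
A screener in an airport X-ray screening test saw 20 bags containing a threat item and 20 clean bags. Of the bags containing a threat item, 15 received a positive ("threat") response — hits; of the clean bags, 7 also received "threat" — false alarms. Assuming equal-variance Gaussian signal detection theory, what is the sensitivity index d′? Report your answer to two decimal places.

d′ = 1.06

H = 15/20 = 0.7500
FA = 7/20 = 0.3500
z(H) = z(0.7500) = 0.6745
z(FA) = z(0.3500) = -0.3853
d' = z(H) − z(FA) = 0.6745 − (-0.3853) = 1.0598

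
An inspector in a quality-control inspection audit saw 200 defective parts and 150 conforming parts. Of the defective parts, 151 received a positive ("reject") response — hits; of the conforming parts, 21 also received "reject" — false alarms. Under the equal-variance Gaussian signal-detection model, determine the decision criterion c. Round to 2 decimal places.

c = 0.20

H = 151/200 = 0.7550
FA = 21/150 = 0.1400
z(H) = 0.6903
z(FA) = -1.0803
c = −½·[z(H) + z(FA)] = −0.5 × (0.6903 + (-1.0803)) = 0.1950
c > 0: the inspector has a conservative response bias.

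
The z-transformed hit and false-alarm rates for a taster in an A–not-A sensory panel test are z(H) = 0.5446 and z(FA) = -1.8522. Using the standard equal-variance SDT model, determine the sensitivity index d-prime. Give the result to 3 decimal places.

d' = z(H) − z(FA) = 0.5446 − (-1.8522) = 2.3968

d-prime = 2.397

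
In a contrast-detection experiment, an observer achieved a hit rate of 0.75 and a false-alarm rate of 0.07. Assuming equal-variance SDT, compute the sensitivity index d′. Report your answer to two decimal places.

z(H) = z(0.75) = 0.674
z(FA) = z(0.07) = -1.476
d' = z(H) − z(FA) = 0.674 − (-1.476) = 2.150

d′ = 2.15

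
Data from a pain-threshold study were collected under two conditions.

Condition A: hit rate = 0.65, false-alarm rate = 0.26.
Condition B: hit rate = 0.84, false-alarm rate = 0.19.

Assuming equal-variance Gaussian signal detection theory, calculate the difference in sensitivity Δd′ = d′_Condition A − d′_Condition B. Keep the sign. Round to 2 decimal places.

Δd′ = -0.84

Condition A: z(0.65) = 0.385, z(0.26) = -0.643, d' = 1.028
Condition B: z(0.84) = 0.994, z(0.19) = -0.878, d' = 1.872
Δd' = d'_Condition A − d'_Condition B = 1.028 − 1.872 = -0.844
Condition B has the higher sensitivity.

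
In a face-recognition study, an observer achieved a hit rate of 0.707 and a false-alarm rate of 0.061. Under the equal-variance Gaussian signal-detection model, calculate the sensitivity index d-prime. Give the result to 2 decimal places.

d-prime = 2.09

z(0.707) = 0.545, z(0.061) = -1.546
d' = z(H) − z(FA) = 0.545 − (-1.546) = 2.091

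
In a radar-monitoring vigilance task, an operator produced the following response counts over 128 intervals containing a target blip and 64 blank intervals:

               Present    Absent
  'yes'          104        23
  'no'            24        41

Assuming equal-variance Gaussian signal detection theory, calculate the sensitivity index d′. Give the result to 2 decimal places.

H = 104/128 = 0.8125
FA = 23/64 = 0.3594
z(H) = 0.8871
z(FA) = -0.3601
d' = z(H) − z(FA) = 0.8871 − (-0.3601) = 1.2472

d′ = 1.25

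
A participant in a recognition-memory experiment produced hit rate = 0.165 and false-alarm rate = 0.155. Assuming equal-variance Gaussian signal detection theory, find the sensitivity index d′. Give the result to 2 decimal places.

d′ = 0.04

z(H) = -0.9741
z(FA) = -1.0152
d' = z(H) − z(FA) = -0.9741 − (-1.0152) = 0.0411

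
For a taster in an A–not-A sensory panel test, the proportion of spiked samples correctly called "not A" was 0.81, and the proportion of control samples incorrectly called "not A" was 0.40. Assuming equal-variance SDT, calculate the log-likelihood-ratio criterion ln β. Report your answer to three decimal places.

ln β = -0.353

z(H) = 0.8779
z(FA) = -0.2533
ln β = −½·[z(H)² − z(FA)²] = −0.5 × (0.7707 − 0.0642) = -0.35325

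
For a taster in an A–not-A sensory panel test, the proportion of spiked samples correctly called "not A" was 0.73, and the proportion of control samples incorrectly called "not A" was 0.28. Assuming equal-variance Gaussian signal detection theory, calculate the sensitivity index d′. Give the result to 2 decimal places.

d′ = 1.20

z(H) = z(0.73) = 0.613
z(FA) = z(0.28) = -0.583
d' = z(H) − z(FA) = 0.613 − (-0.583) = 1.196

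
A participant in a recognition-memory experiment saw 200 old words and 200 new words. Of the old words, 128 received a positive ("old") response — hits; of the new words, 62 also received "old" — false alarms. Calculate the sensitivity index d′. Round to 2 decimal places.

d′ = 0.85

H = 128/200 = 0.6400
FA = 62/200 = 0.3100
z(H) = z(0.6400) = 0.3585
z(FA) = z(0.3100) = -0.4959
d' = z(H) − z(FA) = 0.3585 − (-0.4959) = 0.8544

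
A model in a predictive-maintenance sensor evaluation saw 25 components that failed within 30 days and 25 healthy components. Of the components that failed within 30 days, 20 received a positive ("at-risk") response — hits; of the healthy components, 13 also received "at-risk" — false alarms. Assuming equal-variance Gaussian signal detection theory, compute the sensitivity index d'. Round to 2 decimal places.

d' = 0.79

H = 20/25 = 0.8000
FA = 13/25 = 0.5200
z(H) = z(0.8000) = 0.842
z(FA) = z(0.5200) = 0.050
d' = z(H) − z(FA) = 0.842 − 0.050 = 0.792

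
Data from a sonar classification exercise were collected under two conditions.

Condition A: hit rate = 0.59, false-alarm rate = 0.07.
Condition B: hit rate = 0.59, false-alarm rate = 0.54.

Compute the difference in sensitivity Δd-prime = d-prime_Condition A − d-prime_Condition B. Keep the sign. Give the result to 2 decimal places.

Δd-prime = 1.58

Condition A: z(0.59) = 0.228, z(0.07) = -1.476, d' = 1.704
Condition B: z(0.59) = 0.228, z(0.54) = 0.100, d' = 0.128
Δd' = d'_Condition A − d'_Condition B = 1.704 − 0.128 = 1.576
Condition A has the higher sensitivity.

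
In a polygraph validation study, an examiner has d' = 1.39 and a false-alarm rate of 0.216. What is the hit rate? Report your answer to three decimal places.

z(false-alarm rate) = z(0.216) = -0.7858
z(H) = z(FA) + d' = -0.7858 + 1.39 = 0.6042
hit rate = Φ(0.6042) = 0.7271

hit rate = 0.727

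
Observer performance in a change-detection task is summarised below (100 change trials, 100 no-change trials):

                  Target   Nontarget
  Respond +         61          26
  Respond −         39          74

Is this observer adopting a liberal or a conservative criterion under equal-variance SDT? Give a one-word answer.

z(H) = 0.279, z(FA) = -0.643
c = −½·(z(H) + z(FA)) = 0.182
c > 0 → conservative criterion (biased toward responding “no”).

conservative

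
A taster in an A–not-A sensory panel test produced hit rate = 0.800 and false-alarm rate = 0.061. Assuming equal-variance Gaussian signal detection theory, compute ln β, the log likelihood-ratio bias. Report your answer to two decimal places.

Φ⁻¹(H) = 0.842
Φ⁻¹(FA) = -1.546
ln β = −½·[z(H)² − z(FA)²] = −0.5 × (0.709 − 2.390) = 0.8405

ln β = 0.84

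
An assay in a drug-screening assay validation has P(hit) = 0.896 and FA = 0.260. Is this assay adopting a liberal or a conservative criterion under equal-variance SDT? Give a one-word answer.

z(H) = 1.259, z(FA) = -0.643
c = −½·(z(H) + z(FA)) = -0.308
c < 0 → liberal criterion (biased toward responding “yes”).

liberal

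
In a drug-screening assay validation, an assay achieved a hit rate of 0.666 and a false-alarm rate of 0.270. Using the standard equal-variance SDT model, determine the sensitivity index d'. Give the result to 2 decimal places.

d' = 1.04

z(H) = z(0.666) = 0.429
z(FA) = z(0.270) = -0.613
d' = z(H) − z(FA) = 0.429 − (-0.613) = 1.042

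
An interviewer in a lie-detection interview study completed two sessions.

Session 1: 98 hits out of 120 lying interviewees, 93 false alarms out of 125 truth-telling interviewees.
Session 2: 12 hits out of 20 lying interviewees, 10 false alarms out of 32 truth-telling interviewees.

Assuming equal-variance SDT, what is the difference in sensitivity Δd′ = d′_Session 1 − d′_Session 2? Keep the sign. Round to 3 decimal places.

Δd′ = -0.495

Session 1: z(0.8167) = 0.9029, z(0.7440) = 0.6557, d' = 0.2472
Session 2: z(0.6000) = 0.2533, z(0.3125) = -0.4888, d' = 0.7421
Δd' = d'_Session 1 − d'_Session 2 = 0.2472 − 0.7421 = -0.4949
Session 2 has the higher sensitivity.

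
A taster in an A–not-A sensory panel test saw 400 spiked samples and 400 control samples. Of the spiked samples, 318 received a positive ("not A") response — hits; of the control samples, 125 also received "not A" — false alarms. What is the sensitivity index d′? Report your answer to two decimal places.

d′ = 1.31

H = 318/400 = 0.7950
FA = 125/400 = 0.3125
Φ⁻¹(0.7950) = 0.824, Φ⁻¹(0.3125) = -0.489
d' = z(H) − z(FA) = 0.824 − (-0.489) = 1.313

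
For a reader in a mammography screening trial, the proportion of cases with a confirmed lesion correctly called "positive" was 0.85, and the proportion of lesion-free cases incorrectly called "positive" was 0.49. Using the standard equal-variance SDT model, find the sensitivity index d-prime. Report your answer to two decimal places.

z(H) = z(0.85) = 1.036
z(FA) = z(0.49) = -0.025
d' = z(H) − z(FA) = 1.036 − (-0.025) = 1.061

d-prime = 1.06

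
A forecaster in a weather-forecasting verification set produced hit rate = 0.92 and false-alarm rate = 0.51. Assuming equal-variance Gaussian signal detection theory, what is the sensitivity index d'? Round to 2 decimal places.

d' = 1.38

Φ⁻¹(H) = Φ⁻¹(0.92) = 1.405
Φ⁻¹(FA) = Φ⁻¹(0.51) = 0.025
d' = z(H) − z(FA) = 1.405 − 0.025 = 1.380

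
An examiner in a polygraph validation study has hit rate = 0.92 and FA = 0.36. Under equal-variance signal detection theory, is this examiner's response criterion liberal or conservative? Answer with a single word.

z(H) = 1.405, z(FA) = -0.358
c = −½·(z(H) + z(FA)) = -0.5235
c < 0 → liberal criterion (biased toward responding “yes”).

liberal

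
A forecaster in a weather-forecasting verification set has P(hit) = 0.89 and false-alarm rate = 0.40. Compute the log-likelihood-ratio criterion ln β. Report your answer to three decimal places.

z(H) = z(0.89) = 1.2265
z(FA) = z(0.40) = -0.2533
ln β = −½·[z(H)² − z(FA)²] = −0.5 × (1.5043 − 0.0642) = -0.72005

ln β = -0.720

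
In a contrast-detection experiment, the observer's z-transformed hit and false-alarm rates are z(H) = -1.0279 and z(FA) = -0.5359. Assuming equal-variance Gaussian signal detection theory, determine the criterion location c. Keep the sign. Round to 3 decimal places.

c = 0.782

c = −½·[z(H) + z(FA)] = −½·(-1.0279 + (-0.5359)) = 0.7819
c > 0: the observer has a conservative response bias.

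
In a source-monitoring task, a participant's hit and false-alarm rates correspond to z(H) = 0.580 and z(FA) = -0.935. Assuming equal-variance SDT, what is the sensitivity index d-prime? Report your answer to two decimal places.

d-prime = 1.52

d' = z(H) − z(FA) = 0.580 − (-0.935) = 1.515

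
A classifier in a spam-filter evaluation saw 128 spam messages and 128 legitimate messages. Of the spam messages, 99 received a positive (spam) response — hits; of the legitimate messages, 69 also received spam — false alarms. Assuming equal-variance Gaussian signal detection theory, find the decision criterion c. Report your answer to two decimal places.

c = -0.42

H = 99/128 = 0.7734
FA = 69/128 = 0.5391
z(H) = z(0.7734) = 0.750
z(FA) = z(0.5391) = 0.098
c = −½·[z(H) + z(FA)] = −0.5 × (0.750 + 0.098) = -0.424
c < 0: the classifier has a liberal response bias.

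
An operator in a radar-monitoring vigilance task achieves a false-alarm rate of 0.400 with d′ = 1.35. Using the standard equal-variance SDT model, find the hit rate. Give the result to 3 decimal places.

z(false-alarm rate) = z(0.400) = -0.2533
z(H) = z(FA) + d' = -0.2533 + 1.35 = 1.0967
hit rate = Φ(1.0967) = 0.8636

hit rate = 0.864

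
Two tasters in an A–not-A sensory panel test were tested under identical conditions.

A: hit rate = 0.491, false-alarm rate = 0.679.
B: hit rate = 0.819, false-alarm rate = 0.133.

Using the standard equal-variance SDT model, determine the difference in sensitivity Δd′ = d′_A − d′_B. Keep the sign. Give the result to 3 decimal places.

A: z(0.491) = -0.0226, z(0.679) = 0.4649, d' = -0.4875
B: z(0.819) = 0.9116, z(0.133) = -1.1123, d' = 2.0239
Δd' = d'_A − d'_B = -0.4875 − 2.0239 = -2.5114
B has the higher sensitivity.

Δd′ = -2.511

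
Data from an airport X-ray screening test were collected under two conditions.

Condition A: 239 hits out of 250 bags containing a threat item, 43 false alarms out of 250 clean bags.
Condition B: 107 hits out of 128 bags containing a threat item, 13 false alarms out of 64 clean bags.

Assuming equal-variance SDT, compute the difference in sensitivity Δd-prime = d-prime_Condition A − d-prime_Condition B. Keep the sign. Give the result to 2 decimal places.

Condition A: z(0.9560) = 1.706, z(0.1720) = -0.946, d' = 2.652
Condition B: z(0.8359) = 0.978, z(0.2031) = -0.831, d' = 1.809
Δd' = d'_Condition A − d'_Condition B = 2.652 − 1.809 = 0.843
Condition A has the higher sensitivity.

Δd-prime = 0.84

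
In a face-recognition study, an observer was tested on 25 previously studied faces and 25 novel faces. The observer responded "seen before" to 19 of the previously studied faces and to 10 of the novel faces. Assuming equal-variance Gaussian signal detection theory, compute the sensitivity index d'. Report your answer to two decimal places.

H = 19/25 = 0.7600
FA = 10/25 = 0.4000
z(0.7600) = 0.706, z(0.4000) = -0.253
d' = z(H) − z(FA) = 0.706 − (-0.253) = 0.959

d' = 0.96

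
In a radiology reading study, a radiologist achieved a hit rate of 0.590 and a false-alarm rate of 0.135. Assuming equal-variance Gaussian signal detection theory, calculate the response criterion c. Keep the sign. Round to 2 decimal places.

Φ⁻¹(0.590) = 0.2275, Φ⁻¹(0.135) = -1.1031
c = −½·[z(H) + z(FA)] = −0.5 × (0.2275 + (-1.1031)) = 0.4378

c = 0.44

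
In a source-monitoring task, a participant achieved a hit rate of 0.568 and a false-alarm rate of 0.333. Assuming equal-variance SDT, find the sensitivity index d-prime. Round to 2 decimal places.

d-prime = 0.60

z(H) = 0.1713
z(FA) = -0.4316
d' = z(H) − z(FA) = 0.1713 − (-0.4316) = 0.6029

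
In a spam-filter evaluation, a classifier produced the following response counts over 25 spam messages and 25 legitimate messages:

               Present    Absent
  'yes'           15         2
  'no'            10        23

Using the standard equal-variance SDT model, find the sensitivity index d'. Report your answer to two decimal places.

H = 15/25 = 0.6000
FA = 2/25 = 0.0800
z(H) = 0.253
z(FA) = -1.405
d' = z(H) − z(FA) = 0.253 − (-1.405) = 1.658

d' = 1.66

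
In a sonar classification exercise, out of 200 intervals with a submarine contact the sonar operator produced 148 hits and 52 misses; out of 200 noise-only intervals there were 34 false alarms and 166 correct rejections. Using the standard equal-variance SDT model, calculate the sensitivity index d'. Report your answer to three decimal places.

d' = 1.598

H = 148/200 = 0.7400
FA = 34/200 = 0.1700
z(0.7400) = 0.6433, z(0.1700) = -0.9542
d' = z(H) − z(FA) = 0.6433 − (-0.9542) = 1.5975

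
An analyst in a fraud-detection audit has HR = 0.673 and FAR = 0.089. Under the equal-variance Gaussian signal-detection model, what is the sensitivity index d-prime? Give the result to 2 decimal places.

d-prime = 1.80

z(H) = z(0.673) = 0.4482
z(FA) = z(0.089) = -1.3469
d' = z(H) − z(FA) = 0.4482 − (-1.3469) = 1.7951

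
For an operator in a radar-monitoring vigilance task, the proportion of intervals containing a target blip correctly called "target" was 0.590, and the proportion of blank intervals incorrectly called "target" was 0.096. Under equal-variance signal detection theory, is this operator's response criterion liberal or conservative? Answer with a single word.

conservative

z(H) = 0.228, z(FA) = -1.305
c = −½·(z(H) + z(FA)) = 0.5385
c > 0 → conservative criterion (biased toward responding “no”).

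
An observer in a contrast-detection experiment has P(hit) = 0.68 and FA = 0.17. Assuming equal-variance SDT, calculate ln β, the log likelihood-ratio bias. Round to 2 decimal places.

z(H) = 0.468
z(FA) = -0.954
ln β = −½·[z(H)² − z(FA)²] = −0.5 × (0.219 − 0.910) = 0.3455

ln β = 0.35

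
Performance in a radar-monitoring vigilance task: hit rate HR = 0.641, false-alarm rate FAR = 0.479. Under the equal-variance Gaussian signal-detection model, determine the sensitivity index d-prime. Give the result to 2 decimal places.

d-prime = 0.41

Φ⁻¹(0.641) = 0.3611, Φ⁻¹(0.479) = -0.0527
d' = z(H) − z(FA) = 0.3611 − (-0.0527) = 0.4138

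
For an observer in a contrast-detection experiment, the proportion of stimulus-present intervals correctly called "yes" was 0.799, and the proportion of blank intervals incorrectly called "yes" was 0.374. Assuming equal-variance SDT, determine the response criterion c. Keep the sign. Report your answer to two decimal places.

c = -0.26

z(H) = 0.8381
z(FA) = -0.3213
c = −½·[z(H) + z(FA)] = −0.5 × (0.8381 + (-0.3213)) = -0.2584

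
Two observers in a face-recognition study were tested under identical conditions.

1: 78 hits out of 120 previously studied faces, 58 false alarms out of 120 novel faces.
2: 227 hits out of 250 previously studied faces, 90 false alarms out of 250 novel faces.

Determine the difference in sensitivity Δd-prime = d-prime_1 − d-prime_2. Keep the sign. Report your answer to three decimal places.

Δd-prime = -1.260

1: z(0.6500) = 0.3853, z(0.4833) = -0.0419, d' = 0.4272
2: z(0.9080) = 1.3285, z(0.3600) = -0.3585, d' = 1.6870
Δd' = d'_1 − d'_2 = 0.4272 − 1.6870 = -1.2598
2 has the higher sensitivity.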